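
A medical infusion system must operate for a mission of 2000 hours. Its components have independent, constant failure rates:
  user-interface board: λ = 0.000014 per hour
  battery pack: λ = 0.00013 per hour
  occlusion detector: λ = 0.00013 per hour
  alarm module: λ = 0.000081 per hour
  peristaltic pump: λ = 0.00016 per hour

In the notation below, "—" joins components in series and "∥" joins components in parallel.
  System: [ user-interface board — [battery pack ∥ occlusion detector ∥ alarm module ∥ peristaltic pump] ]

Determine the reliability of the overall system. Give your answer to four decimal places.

R(user-interface board) = exp(−0.000014 × 2000) = 0.972388
R(battery pack) = exp(−0.00013 × 2000) = 0.771052
R(occlusion detector) = exp(−0.00013 × 2000) = 0.771052
R(alarm module) = exp(−0.000081 × 2000) = 0.850441
R(peristaltic pump) = exp(−0.00016 × 2000) = 0.726149
Parallel (battery pack, occlusion detector, alarm module, and peristaltic pump): 1 − (1 − 0.771052)(1 − 0.771052)(1 − 0.850441)(1 − 0.726149) = 0.997853
Series (user-interface board and [0.997853]): 0.972388 × 0.997853 = 0.9703

0.9703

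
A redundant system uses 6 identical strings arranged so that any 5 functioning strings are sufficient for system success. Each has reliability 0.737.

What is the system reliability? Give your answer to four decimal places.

R = Σ_{i=5}^{6} C(6,i) p^i (1−p)^{6−i} with p = 0.737
C(6,5)·0.737^5·0.263^1 = 0.343119
C(6,6)·0.737^6·0.263^0 = 0.160253
Sum = 0.5034

0.5034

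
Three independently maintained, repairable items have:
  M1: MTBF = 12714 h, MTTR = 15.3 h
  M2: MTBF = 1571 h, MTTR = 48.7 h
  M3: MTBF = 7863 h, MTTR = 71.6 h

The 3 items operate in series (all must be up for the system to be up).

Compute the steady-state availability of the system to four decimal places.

A(M1) = MTBF/(MTBF+MTTR) = 12714/(12714+15.3) = 0.998798
A(M2) = MTBF/(MTBF+MTTR) = 1571/(1571+48.7) = 0.969933
A(M3) = MTBF/(MTBF+MTTR) = 7863/(7863+71.6) = 0.990976
Series availability: 0.998798 × 0.969933 × 0.990976 = 0.9600

0.9600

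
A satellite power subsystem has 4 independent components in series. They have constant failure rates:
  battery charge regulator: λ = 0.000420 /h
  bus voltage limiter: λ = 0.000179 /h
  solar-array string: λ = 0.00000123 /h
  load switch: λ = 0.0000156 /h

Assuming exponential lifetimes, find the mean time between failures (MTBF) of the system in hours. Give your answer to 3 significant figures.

Series of exponential components: λ_sys = Σ λ_i
λ_sys = 0.000420 + 0.000179 + 0.00000123 + 0.0000156 = 6.1583e-04 /h
MTBF = 1 / λ_sys = 1620 h

1620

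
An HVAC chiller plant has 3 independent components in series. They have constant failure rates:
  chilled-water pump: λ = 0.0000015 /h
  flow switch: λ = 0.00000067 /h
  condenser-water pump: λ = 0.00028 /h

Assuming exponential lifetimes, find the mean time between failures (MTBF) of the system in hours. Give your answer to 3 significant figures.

Series of exponential components: λ_sys = Σ λ_i
λ_sys = 0.0000015 + 0.00000067 + 0.00028 = 2.8217e-04 /h
MTBF = 1 / λ_sys = 3540 h

3540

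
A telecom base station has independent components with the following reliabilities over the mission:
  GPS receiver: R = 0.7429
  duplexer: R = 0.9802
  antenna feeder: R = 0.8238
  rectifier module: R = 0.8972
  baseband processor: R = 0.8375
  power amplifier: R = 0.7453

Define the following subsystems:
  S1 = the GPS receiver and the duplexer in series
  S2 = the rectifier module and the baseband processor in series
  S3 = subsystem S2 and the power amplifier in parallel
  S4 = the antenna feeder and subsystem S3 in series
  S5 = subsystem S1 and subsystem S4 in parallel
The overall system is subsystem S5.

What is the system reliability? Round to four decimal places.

0.9379

Series (GPS receiver and duplexer): 0.742900 × 0.980200 = 0.728191
Series (rectifier module and baseband processor): 0.897200 × 0.837500 = 0.751405
Parallel ([0.751405] and power amplifier): 1 − (1 − 0.751405)(1 − 0.745300) = 0.936683
Series (antenna feeder and [0.936683]): 0.823800 × 0.936683 = 0.771639
Parallel ([0.728191] and [0.771639]): 1 − (1 − 0.728191)(1 − 0.771639) = 0.9379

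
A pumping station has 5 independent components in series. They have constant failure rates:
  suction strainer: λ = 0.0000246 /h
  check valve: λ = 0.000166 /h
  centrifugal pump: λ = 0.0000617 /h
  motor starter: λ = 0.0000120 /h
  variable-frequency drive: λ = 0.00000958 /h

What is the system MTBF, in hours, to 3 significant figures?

Series of exponential components: λ_sys = Σ λ_i
λ_sys = 0.0000246 + 0.000166 + 0.0000617 + 0.0000120 + 0.00000958 = 2.7388e-04 /h
MTBF = 1 / λ_sys = 3650 h

3650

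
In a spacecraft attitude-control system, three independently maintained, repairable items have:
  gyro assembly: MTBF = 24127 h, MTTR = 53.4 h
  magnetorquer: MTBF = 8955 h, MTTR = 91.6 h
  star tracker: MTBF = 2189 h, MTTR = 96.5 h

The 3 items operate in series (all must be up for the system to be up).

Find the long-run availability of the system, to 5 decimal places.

0.94599

A(gyro assembly) = MTBF/(MTBF+MTTR) = 24127/(24127+53.4) = 0.997792
A(magnetorquer) = MTBF/(MTBF+MTTR) = 8955/(8955+91.6) = 0.989875
A(star tracker) = MTBF/(MTBF+MTTR) = 2189/(2189+96.5) = 0.957777
Series availability: 0.997792 × 0.989875 × 0.957777 = 0.94599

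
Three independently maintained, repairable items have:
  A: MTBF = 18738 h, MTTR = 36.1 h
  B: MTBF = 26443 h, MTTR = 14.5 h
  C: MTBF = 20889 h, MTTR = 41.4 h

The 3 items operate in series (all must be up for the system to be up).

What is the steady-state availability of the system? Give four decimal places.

A(A) = MTBF/(MTBF+MTTR) = 18738/(18738+36.1) = 0.998077
A(B) = MTBF/(MTBF+MTTR) = 26443/(26443+14.5) = 0.999452
A(C) = MTBF/(MTBF+MTTR) = 20889/(20889+41.4) = 0.998022
Series availability: 0.998077 × 0.999452 × 0.998022 = 0.9956

0.9956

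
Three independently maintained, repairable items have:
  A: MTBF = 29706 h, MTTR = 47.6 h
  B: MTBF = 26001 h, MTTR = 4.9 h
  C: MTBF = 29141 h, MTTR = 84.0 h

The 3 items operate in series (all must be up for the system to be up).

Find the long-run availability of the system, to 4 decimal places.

0.9953

A(A) = MTBF/(MTBF+MTTR) = 29706/(29706+47.6) = 0.998400
A(B) = MTBF/(MTBF+MTTR) = 26001/(26001+4.9) = 0.999812
A(C) = MTBF/(MTBF+MTTR) = 29141/(29141+84.0) = 0.997126
Series availability: 0.998400 × 0.999812 × 0.997126 = 0.9953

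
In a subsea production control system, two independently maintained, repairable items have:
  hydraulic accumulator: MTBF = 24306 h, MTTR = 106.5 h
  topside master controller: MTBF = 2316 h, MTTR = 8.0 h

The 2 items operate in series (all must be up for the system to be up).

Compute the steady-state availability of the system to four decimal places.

0.9922

A(hydraulic accumulator) = MTBF/(MTBF+MTTR) = 24306/(24306+106.5) = 0.995637
A(topside master controller) = MTBF/(MTBF+MTTR) = 2316/(2316+8.0) = 0.996558
Series availability: 0.995637 × 0.996558 = 0.9922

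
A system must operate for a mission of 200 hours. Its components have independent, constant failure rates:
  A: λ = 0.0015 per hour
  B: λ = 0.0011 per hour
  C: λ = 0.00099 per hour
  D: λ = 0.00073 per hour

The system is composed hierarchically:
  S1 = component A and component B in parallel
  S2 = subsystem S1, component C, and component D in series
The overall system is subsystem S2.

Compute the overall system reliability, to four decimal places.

R(A) = exp(−0.0015 × 200) = 0.740818
R(B) = exp(−0.0011 × 200) = 0.802519
R(C) = exp(−0.00099 × 200) = 0.820370
R(D) = exp(−0.00073 × 200) = 0.864158
Parallel (A and B): 1 − (1 − 0.740818)(1 − 0.802519) = 0.948816
Series ([0.948816], C, and D): 0.948816 × 0.820370 × 0.864158 = 0.6726

0.6726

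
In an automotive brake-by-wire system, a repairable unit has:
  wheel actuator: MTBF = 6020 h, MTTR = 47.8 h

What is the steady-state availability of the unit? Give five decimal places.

0.99212

A(wheel actuator) = MTBF/(MTBF+MTTR) = 6020/(6020+47.8) = 0.99212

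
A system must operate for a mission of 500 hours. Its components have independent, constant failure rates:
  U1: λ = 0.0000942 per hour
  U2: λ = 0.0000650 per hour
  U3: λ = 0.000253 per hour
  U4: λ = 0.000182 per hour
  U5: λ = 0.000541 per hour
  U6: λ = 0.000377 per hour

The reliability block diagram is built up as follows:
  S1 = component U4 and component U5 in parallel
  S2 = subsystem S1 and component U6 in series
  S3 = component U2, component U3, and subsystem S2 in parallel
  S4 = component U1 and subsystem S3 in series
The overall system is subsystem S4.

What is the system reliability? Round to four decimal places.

0.9533

R(U1) = exp(−0.0000942 × 500) = 0.953992
R(U2) = exp(−0.0000650 × 500) = 0.968022
R(U3) = exp(−0.000253 × 500) = 0.881174
R(U4) = exp(−0.000182 × 500) = 0.913018
R(U5) = exp(−0.000541 × 500) = 0.762998
R(U6) = exp(−0.000377 × 500) = 0.828201
Parallel (U4 and U5): 1 − (1 − 0.913018)(1 − 0.762998) = 0.979385
Series ([0.979385] and U6): 0.979385 × 0.828201 = 0.811128
Parallel (U2, U3, and [0.811128]): 1 − (1 − 0.968022)(1 − 0.881174)(1 − 0.811128) = 0.999282
Series (U1 and [0.999282]): 0.953992 × 0.999282 = 0.9533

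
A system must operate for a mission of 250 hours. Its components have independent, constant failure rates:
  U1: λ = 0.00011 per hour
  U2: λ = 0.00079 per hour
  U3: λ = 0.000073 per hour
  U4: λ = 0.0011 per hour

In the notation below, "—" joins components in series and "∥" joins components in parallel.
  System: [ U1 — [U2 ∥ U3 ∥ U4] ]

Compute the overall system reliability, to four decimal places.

0.9721

R(U1) = exp(−0.00011 × 250) = 0.972875
R(U2) = exp(−0.00079 × 250) = 0.820780
R(U3) = exp(−0.000073 × 250) = 0.981916
R(U4) = exp(−0.0011 × 250) = 0.759572
Parallel (U2, U3, and U4): 1 − (1 − 0.820780)(1 − 0.981916)(1 − 0.759572) = 0.999221
Series (U1 and [0.999221]): 0.972875 × 0.999221 = 0.9721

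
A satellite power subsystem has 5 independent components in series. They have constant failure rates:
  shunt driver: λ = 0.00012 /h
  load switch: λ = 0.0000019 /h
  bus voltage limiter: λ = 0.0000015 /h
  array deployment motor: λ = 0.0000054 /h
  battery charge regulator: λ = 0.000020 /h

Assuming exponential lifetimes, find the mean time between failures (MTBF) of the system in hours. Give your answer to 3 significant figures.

6720

Series of exponential components: λ_sys = Σ λ_i
λ_sys = 0.00012 + 0.0000019 + 0.0000015 + 0.0000054 + 0.000020 = 1.4880e-04 /h
MTBF = 1 / λ_sys = 6720 h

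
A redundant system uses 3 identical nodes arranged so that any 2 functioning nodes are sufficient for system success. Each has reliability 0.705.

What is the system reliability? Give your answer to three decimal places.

0.790

R = Σ_{i=2}^{3} C(3,i) p^i (1−p)^{3−i} with p = 0.705
C(3,2)·0.705^2·0.295^1 = 0.43987
C(3,3)·0.705^3·0.295^0 = 0.35040
Sum = 0.790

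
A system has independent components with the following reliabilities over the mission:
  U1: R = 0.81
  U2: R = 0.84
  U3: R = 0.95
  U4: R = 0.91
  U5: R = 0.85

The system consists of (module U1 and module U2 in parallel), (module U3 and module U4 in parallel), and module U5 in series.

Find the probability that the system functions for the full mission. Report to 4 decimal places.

Parallel (U1 and U2): 1 − (1 − 0.810000)(1 − 0.840000) = 0.969600
Parallel (U3 and U4): 1 − (1 − 0.950000)(1 − 0.910000) = 0.995500
Series ([0.969600], [0.995500], and U5): 0.969600 × 0.995500 × 0.850000 = 0.8205

0.8205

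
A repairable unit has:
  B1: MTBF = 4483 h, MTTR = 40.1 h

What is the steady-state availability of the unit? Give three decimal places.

0.991

A(B1) = MTBF/(MTBF+MTTR) = 4483/(4483+40.1) = 0.991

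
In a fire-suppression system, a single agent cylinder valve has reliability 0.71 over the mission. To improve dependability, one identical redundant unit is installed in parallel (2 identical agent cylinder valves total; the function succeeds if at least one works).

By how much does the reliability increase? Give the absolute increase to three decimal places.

R_before = 0.71
R_after = 1 − (1 − 0.71)^2 = 0.916
ΔR = 0.916 − 0.71 = 0.206

0.206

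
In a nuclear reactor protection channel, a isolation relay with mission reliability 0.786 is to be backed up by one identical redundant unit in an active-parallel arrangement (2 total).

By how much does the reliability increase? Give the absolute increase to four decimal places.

0.1682

R_before = 0.786
R_after = 1 − (1 − 0.786)^2 = 0.9542
ΔR = 0.9542 − 0.786 = 0.1682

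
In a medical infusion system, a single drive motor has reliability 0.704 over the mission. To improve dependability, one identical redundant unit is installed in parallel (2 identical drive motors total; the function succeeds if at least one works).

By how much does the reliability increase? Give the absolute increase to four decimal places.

R_before = 0.704
R_after = 1 − (1 − 0.704)^2 = 0.9124
ΔR = 0.9124 − 0.704 = 0.2084

0.2084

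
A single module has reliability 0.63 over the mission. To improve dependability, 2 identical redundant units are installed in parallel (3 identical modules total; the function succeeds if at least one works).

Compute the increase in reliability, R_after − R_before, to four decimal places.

0.3193

R_before = 0.63
R_after = 1 − (1 − 0.63)^3 = 0.9493
ΔR = 0.9493 − 0.63 = 0.3193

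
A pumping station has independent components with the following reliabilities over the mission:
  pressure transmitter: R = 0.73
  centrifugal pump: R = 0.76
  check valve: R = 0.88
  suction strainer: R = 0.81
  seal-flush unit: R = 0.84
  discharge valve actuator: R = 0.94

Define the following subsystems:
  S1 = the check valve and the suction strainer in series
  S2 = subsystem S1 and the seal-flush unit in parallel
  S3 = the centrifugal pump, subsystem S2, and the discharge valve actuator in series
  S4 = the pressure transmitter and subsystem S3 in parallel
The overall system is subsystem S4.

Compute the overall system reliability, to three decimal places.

Series (check valve and suction strainer): 0.88000 × 0.81000 = 0.71280
Parallel ([0.71280] and seal-flush unit): 1 − (1 − 0.71280)(1 − 0.84000) = 0.95405
Series (centrifugal pump, [0.95405], and discharge valve actuator): 0.76000 × 0.95405 × 0.94000 = 0.68157
Parallel (pressure transmitter and [0.68157]): 1 − (1 − 0.73000)(1 − 0.68157) = 0.914

0.914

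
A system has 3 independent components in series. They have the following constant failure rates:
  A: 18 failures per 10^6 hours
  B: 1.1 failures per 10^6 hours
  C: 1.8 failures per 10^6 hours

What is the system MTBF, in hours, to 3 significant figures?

Series of exponential components: λ_sys = Σ λ_i
λ_sys = 0.000018 + 0.0000011 + 0.0000018 = 2.0900e-05 /h
MTBF = 1 / λ_sys = 47800 h

47800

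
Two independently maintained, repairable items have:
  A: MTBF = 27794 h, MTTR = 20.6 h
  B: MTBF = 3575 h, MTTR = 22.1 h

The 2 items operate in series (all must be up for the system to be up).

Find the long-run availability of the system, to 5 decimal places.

0.99312

A(A) = MTBF/(MTBF+MTTR) = 27794/(27794+20.6) = 0.999259
A(B) = MTBF/(MTBF+MTTR) = 3575/(3575+22.1) = 0.993856
Series availability: 0.999259 × 0.993856 = 0.99312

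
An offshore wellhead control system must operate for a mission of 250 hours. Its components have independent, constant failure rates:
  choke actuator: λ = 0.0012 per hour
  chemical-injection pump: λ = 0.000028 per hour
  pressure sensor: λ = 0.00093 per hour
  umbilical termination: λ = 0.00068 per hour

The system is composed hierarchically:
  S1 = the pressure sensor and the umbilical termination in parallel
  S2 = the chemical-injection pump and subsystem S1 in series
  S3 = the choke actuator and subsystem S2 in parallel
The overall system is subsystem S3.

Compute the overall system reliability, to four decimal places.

R(choke actuator) = exp(−0.0012 × 250) = 0.740818
R(chemical-injection pump) = exp(−0.000028 × 250) = 0.993024
R(pressure sensor) = exp(−0.00093 × 250) = 0.792550
R(umbilical termination) = exp(−0.00068 × 250) = 0.843665
Parallel (pressure sensor and umbilical termination): 1 − (1 − 0.792550)(1 − 0.843665) = 0.967568
Series (chemical-injection pump and [0.967568]): 0.993024 × 0.967568 = 0.960818
Parallel (choke actuator and [0.960818]): 1 − (1 − 0.740818)(1 − 0.960818) = 0.9898

0.9898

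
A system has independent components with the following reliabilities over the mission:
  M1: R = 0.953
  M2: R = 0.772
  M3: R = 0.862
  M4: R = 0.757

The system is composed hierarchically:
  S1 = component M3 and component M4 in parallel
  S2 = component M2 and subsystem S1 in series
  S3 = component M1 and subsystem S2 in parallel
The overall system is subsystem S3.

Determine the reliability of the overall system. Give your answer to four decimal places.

Parallel (M3 and M4): 1 − (1 − 0.862000)(1 − 0.757000) = 0.966466
Series (M2 and [0.966466]): 0.772000 × 0.966466 = 0.746112
Parallel (M1 and [0.746112]): 1 − (1 − 0.953000)(1 − 0.746112) = 0.9881

0.9881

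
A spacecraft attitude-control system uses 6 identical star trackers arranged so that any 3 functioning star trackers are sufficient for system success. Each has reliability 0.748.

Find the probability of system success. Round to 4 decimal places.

0.9613

R = Σ_{i=3}^{6} C(6,i) p^i (1−p)^{6−i} with p = 0.748
C(6,3)·0.748^3·0.252^3 = 0.133948
C(6,4)·0.748^4·0.252^2 = 0.298194
C(6,5)·0.748^5·0.252^1 = 0.354046
C(6,6)·0.748^6·0.252^0 = 0.175150
Sum = 0.9613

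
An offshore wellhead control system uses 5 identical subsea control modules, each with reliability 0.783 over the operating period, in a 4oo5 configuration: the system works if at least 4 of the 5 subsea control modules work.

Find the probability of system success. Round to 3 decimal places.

R = Σ_{i=4}^{5} C(5,i) p^i (1−p)^{5−i} with p = 0.783
C(5,4)·0.783^4·0.217^1 = 0.40783
C(5,5)·0.783^5·0.217^0 = 0.29431
Sum = 0.702

0.702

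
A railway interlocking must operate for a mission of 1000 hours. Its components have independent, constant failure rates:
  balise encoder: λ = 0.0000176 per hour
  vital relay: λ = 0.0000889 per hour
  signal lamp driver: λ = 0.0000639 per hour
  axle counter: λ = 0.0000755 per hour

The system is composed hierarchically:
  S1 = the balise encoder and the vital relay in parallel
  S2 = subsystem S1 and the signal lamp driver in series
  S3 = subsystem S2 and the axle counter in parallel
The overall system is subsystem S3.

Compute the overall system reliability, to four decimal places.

0.9954

R(balise encoder) = exp(−0.0000176 × 1000) = 0.982554
R(vital relay) = exp(−0.0000889 × 1000) = 0.914937
R(signal lamp driver) = exp(−0.0000639 × 1000) = 0.938099
R(axle counter) = exp(−0.0000755 × 1000) = 0.927280
Parallel (balise encoder and vital relay): 1 − (1 − 0.982554)(1 − 0.914937) = 0.998516
Series ([0.998516] and signal lamp driver): 0.998516 × 0.938099 = 0.936707
Parallel ([0.936707] and axle counter): 1 − (1 − 0.936707)(1 − 0.927280) = 0.9954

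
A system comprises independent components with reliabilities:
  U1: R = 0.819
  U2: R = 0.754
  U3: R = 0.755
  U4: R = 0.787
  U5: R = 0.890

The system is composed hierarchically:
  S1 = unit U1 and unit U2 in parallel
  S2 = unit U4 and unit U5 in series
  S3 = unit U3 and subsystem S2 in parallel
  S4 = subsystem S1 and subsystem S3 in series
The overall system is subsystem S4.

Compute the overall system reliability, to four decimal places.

0.8853

Parallel (U1 and U2): 1 − (1 − 0.819000)(1 − 0.754000) = 0.955474
Series (U4 and U5): 0.787000 × 0.890000 = 0.700430
Parallel (U3 and [0.700430]): 1 − (1 − 0.755000)(1 − 0.700430) = 0.926605
Series ([0.955474] and [0.926605]): 0.955474 × 0.926605 = 0.8853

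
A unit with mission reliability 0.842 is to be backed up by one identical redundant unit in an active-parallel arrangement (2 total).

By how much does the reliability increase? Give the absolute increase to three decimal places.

R_before = 0.842
R_after = 1 − (1 − 0.842)^2 = 0.975
ΔR = 0.975 − 0.842 = 0.133

0.133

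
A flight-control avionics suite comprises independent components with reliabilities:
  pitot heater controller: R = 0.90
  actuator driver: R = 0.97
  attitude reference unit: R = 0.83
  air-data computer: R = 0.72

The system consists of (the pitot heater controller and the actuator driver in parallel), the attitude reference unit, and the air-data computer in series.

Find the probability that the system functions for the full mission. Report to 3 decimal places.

0.596

Parallel (pitot heater controller and actuator driver): 1 − (1 − 0.90000)(1 − 0.97000) = 0.99700
Series ([0.99700], attitude reference unit, and air-data computer): 0.99700 × 0.83000 × 0.72000 = 0.596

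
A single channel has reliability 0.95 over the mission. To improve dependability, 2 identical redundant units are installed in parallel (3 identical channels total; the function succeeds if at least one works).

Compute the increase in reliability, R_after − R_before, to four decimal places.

R_before = 0.95
R_after = 1 − (1 − 0.95)^3 = 0.9999
ΔR = 0.9999 − 0.95 = 0.0499

0.0499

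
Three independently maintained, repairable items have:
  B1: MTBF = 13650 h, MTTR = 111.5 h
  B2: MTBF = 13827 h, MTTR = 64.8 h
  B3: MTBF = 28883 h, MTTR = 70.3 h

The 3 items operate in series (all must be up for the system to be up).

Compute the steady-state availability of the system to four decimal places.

A(B1) = MTBF/(MTBF+MTTR) = 13650/(13650+111.5) = 0.991898
A(B2) = MTBF/(MTBF+MTTR) = 13827/(13827+64.8) = 0.995335
A(B3) = MTBF/(MTBF+MTTR) = 28883/(28883+70.3) = 0.997572
Series availability: 0.991898 × 0.995335 × 0.997572 = 0.9849

0.9849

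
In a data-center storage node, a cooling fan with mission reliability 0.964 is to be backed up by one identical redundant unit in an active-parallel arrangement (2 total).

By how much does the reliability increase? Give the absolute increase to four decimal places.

0.0347

R_before = 0.964
R_after = 1 − (1 − 0.964)^2 = 0.9987
ΔR = 0.9987 − 0.964 = 0.0347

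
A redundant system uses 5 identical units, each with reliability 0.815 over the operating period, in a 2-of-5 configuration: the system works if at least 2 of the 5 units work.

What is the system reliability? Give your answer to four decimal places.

0.9950

R = Σ_{i=2}^{5} C(5,i) p^i (1−p)^{5−i} with p = 0.815
C(5,2)·0.815^2·0.185^3 = 0.042056
C(5,3)·0.815^3·0.185^2 = 0.185275
C(5,4)·0.815^4·0.185^1 = 0.408105
C(5,5)·0.815^5·0.185^0 = 0.359574
Sum = 0.9950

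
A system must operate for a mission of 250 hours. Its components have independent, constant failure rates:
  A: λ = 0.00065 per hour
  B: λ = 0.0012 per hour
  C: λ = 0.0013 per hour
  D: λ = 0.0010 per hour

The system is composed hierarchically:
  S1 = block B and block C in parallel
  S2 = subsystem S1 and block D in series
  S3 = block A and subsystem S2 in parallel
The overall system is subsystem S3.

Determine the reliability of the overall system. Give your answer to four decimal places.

0.9584

R(A) = exp(−0.00065 × 250) = 0.850016
R(B) = exp(−0.0012 × 250) = 0.740818
R(C) = exp(−0.0013 × 250) = 0.722527
R(D) = exp(−0.0010 × 250) = 0.778801
Parallel (B and C): 1 − (1 − 0.740818)(1 − 0.722527) = 0.928084
Series ([0.928084] and D): 0.928084 × 0.778801 = 0.722793
Parallel (A and [0.722793]): 1 − (1 − 0.850016)(1 − 0.722793) = 0.9584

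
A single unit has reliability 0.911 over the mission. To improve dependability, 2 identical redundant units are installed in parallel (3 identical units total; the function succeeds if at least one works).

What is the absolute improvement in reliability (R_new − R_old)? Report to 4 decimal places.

0.0883

R_before = 0.911
R_after = 1 − (1 − 0.911)^3 = 0.9993
ΔR = 0.9993 − 0.911 = 0.0883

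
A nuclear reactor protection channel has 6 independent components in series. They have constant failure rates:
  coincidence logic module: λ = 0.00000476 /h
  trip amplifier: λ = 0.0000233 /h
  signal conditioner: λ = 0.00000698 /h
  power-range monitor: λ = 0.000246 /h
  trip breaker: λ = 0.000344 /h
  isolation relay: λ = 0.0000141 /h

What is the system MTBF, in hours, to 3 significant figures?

Series of exponential components: λ_sys = Σ λ_i
λ_sys = 0.00000476 + 0.0000233 + 0.00000698 + 0.000246 + 0.000344 + 0.0000141 = 6.3914e-04 /h
MTBF = 1 / λ_sys = 1560 h

1560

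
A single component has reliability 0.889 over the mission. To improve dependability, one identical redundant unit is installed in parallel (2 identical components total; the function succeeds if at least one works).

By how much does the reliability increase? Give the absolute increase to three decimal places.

0.099

R_before = 0.889
R_after = 1 − (1 − 0.889)^2 = 0.988
ΔR = 0.988 − 0.889 = 0.099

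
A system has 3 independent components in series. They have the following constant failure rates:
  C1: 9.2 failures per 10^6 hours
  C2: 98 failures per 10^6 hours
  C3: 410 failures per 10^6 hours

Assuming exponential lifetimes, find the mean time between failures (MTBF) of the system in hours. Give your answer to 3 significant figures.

1930

Series of exponential components: λ_sys = Σ λ_i
λ_sys = 0.0000092 + 0.000098 + 0.00041 = 5.1720e-04 /h
MTBF = 1 / λ_sys = 1930 h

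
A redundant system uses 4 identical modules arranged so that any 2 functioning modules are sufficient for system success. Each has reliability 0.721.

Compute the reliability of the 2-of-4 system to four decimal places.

0.9313

R = Σ_{i=2}^{4} C(4,i) p^i (1−p)^{4−i} with p = 0.721
C(4,2)·0.721^2·0.279^2 = 0.242790
C(4,3)·0.721^3·0.279^1 = 0.418283
C(4,4)·0.721^4·0.279^0 = 0.270235
Sum = 0.9313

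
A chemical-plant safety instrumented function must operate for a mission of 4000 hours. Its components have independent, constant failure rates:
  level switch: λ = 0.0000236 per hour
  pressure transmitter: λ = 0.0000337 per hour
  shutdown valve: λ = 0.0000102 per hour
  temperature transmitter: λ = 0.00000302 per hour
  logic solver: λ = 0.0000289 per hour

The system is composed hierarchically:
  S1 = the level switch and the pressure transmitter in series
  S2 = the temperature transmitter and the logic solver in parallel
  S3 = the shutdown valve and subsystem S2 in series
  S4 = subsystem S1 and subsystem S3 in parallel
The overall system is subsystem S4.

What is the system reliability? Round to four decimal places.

0.9916

R(level switch) = exp(−0.0000236 × 4000) = 0.909919
R(pressure transmitter) = exp(−0.0000337 × 4000) = 0.873891
R(shutdown valve) = exp(−0.0000102 × 4000) = 0.960021
R(temperature transmitter) = exp(−0.00000302 × 4000) = 0.987993
R(logic solver) = exp(−0.0000289 × 4000) = 0.890831
Series (level switch and pressure transmitter): 0.909919 × 0.873891 = 0.795170
Parallel (temperature transmitter and logic solver): 1 − (1 − 0.987993)(1 − 0.890831) = 0.998689
Series (shutdown valve and [0.998689]): 0.960021 × 0.998689 = 0.958762
Parallel ([0.795170] and [0.958762]): 1 − (1 − 0.795170)(1 − 0.958762) = 0.9916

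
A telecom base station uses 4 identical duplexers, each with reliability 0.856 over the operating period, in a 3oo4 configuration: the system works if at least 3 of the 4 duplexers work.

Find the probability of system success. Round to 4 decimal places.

0.8982

R = Σ_{i=3}^{4} C(4,i) p^i (1−p)^{4−i} with p = 0.856
C(4,3)·0.856^3·0.144^1 = 0.361280
C(4,4)·0.856^4·0.144^0 = 0.536902
Sum = 0.8982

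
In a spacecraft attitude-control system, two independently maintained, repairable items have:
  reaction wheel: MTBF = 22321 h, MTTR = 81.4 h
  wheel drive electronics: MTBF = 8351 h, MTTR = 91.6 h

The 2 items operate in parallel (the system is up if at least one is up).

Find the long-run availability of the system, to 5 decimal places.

0.99996

A(reaction wheel) = MTBF/(MTBF+MTTR) = 22321/(22321+81.4) = 0.996366
A(wheel drive electronics) = MTBF/(MTBF+MTTR) = 8351/(8351+91.6) = 0.989150
Parallel availability: 1 − (1 − 0.996366)(1 − 0.989150) = 0.99996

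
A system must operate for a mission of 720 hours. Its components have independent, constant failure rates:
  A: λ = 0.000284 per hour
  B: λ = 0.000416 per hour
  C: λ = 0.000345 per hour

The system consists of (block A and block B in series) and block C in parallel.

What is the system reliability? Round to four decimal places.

0.9129

R(A) = exp(−0.000284 × 720) = 0.815071
R(B) = exp(−0.000416 × 720) = 0.741174
R(C) = exp(−0.000345 × 720) = 0.780048
Series (A and B): 0.815071 × 0.741174 = 0.604109
Parallel ([0.604109] and C): 1 − (1 − 0.604109)(1 − 0.780048) = 0.9129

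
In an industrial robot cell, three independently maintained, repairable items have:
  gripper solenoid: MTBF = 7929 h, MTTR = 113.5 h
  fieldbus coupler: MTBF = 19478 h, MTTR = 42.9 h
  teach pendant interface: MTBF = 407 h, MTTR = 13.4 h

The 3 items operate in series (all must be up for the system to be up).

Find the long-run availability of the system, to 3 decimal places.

0.952

A(gripper solenoid) = MTBF/(MTBF+MTTR) = 7929/(7929+113.5) = 0.985887
A(fieldbus coupler) = MTBF/(MTBF+MTTR) = 19478/(19478+42.9) = 0.997802
A(teach pendant interface) = MTBF/(MTBF+MTTR) = 407/(407+13.4) = 0.968126
Series availability: 0.985887 × 0.997802 × 0.968126 = 0.952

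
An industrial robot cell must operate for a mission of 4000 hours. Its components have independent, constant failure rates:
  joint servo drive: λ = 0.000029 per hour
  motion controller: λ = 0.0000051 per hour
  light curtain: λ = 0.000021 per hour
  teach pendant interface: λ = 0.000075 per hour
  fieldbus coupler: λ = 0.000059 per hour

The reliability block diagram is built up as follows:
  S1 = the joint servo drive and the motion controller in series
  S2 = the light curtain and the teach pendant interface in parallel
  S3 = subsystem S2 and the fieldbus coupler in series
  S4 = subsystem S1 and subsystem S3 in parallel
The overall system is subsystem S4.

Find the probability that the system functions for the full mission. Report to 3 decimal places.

0.971

R(joint servo drive) = exp(−0.000029 × 4000) = 0.89048
R(motion controller) = exp(−0.0000051 × 4000) = 0.97981
R(light curtain) = exp(−0.000021 × 4000) = 0.91943
R(teach pendant interface) = exp(−0.000075 × 4000) = 0.74082
R(fieldbus coupler) = exp(−0.000059 × 4000) = 0.78978
Series (joint servo drive and motion controller): 0.89048 × 0.97981 = 0.87250
Parallel (light curtain and teach pendant interface): 1 − (1 − 0.91943)(1 − 0.74082) = 0.97912
Series ([0.97912] and fieldbus coupler): 0.97912 × 0.78978 = 0.77329
Parallel ([0.87250] and [0.77329]): 1 − (1 − 0.87250)(1 − 0.77329) = 0.971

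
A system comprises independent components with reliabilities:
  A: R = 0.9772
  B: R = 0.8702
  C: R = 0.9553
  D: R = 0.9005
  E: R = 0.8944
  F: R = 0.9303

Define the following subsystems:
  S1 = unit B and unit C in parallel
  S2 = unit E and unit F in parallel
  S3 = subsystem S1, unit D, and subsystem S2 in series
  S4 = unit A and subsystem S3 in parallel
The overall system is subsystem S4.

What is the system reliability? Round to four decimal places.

0.9975

Parallel (B and C): 1 − (1 − 0.870200)(1 − 0.955300) = 0.994198
Parallel (E and F): 1 − (1 − 0.894400)(1 − 0.930300) = 0.992640
Series ([0.994198], D, and [0.992640]): 0.994198 × 0.900500 × 0.992640 = 0.888686
Parallel (A and [0.888686]): 1 − (1 − 0.977200)(1 − 0.888686) = 0.9975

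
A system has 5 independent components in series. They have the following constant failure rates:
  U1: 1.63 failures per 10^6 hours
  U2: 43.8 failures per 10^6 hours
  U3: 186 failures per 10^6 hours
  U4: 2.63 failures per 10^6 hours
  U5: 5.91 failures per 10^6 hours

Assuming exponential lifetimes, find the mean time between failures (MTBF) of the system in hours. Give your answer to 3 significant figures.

4170

Series of exponential components: λ_sys = Σ λ_i
λ_sys = 0.00000163 + 0.0000438 + 0.000186 + 0.00000263 + 0.00000591 = 2.3997e-04 /h
MTBF = 1 / λ_sys = 4170 h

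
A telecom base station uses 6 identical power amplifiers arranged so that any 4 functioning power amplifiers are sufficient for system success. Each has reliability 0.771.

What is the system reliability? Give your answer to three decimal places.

R = Σ_{i=4}^{6} C(6,i) p^i (1−p)^{6−i} with p = 0.771
C(6,4)·0.771^4·0.229^2 = 0.27796
C(6,5)·0.771^5·0.229^1 = 0.37433
C(6,6)·0.771^6·0.229^0 = 0.21005
Sum = 0.862

0.862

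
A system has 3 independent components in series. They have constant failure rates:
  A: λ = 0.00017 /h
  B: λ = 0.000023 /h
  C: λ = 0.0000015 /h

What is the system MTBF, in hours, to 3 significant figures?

5140

Series of exponential components: λ_sys = Σ λ_i
λ_sys = 0.00017 + 0.000023 + 0.0000015 = 1.9450e-04 /h
MTBF = 1 / λ_sys = 5140 h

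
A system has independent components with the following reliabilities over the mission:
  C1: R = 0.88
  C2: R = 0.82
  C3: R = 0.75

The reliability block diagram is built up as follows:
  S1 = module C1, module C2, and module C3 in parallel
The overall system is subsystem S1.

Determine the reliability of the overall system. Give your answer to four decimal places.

Parallel (C1, C2, and C3): 1 − (1 − 0.880000)(1 − 0.820000)(1 − 0.750000) = 0.9946

0.9946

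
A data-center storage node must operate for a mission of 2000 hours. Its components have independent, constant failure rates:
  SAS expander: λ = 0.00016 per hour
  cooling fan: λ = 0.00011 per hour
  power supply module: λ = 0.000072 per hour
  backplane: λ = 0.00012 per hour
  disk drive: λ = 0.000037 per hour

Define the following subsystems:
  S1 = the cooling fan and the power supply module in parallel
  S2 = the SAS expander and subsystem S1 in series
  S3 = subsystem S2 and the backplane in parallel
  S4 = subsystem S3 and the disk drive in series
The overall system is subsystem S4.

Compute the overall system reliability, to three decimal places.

0.871

R(SAS expander) = exp(−0.00016 × 2000) = 0.72615
R(cooling fan) = exp(−0.00011 × 2000) = 0.80252
R(power supply module) = exp(−0.000072 × 2000) = 0.86589
R(backplane) = exp(−0.00012 × 2000) = 0.78663
R(disk drive) = exp(−0.000037 × 2000) = 0.92867
Parallel (cooling fan and power supply module): 1 − (1 − 0.80252)(1 − 0.86589) = 0.97352
Series (SAS expander and [0.97352]): 0.72615 × 0.97352 = 0.70692
Parallel ([0.70692] and backplane): 1 − (1 − 0.70692)(1 − 0.78663) = 0.93747
Series ([0.93747] and disk drive): 0.93747 × 0.92867 = 0.871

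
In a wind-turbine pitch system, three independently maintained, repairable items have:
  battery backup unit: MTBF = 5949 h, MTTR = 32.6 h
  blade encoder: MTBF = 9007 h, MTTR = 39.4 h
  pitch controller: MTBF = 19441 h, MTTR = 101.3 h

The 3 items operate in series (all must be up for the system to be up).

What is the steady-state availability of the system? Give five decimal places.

0.98509

A(battery backup unit) = MTBF/(MTBF+MTTR) = 5949/(5949+32.6) = 0.994550
A(blade encoder) = MTBF/(MTBF+MTTR) = 9007/(9007+39.4) = 0.995645
A(pitch controller) = MTBF/(MTBF+MTTR) = 19441/(19441+101.3) = 0.994816
Series availability: 0.994550 × 0.995645 × 0.994816 = 0.98509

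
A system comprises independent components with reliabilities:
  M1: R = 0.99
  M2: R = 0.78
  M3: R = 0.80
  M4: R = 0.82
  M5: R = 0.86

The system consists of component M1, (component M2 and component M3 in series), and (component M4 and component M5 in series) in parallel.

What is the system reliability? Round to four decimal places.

0.9989

Series (M2 and M3): 0.780000 × 0.800000 = 0.624000
Series (M4 and M5): 0.820000 × 0.860000 = 0.705200
Parallel (M1, [0.624000], and [0.705200]): 1 − (1 − 0.990000)(1 − 0.624000)(1 − 0.705200) = 0.9989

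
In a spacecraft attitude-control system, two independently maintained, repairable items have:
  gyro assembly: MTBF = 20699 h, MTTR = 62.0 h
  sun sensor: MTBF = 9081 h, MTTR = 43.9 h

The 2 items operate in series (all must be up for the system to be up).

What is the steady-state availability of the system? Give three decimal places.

A(gyro assembly) = MTBF/(MTBF+MTTR) = 20699/(20699+62.0) = 0.997014
A(sun sensor) = MTBF/(MTBF+MTTR) = 9081/(9081+43.9) = 0.995189
Series availability: 0.997014 × 0.995189 = 0.992

0.992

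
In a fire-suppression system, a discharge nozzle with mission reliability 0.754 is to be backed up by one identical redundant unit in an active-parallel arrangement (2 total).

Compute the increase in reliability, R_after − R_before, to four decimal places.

R_before = 0.754
R_after = 1 − (1 − 0.754)^2 = 0.9395
ΔR = 0.9395 − 0.754 = 0.1855

0.1855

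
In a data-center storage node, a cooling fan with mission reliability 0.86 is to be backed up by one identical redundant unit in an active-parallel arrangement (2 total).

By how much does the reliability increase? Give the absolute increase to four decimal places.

R_before = 0.86
R_after = 1 − (1 − 0.86)^2 = 0.9804
ΔR = 0.9804 − 0.86 = 0.1204

0.1204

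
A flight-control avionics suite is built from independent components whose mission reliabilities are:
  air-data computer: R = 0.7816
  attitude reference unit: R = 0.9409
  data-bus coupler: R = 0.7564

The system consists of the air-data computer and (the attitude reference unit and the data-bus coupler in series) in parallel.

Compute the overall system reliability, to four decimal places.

0.9370

Series (attitude reference unit and data-bus coupler): 0.940900 × 0.756400 = 0.711697
Parallel (air-data computer and [0.711697]): 1 − (1 − 0.781600)(1 − 0.711697) = 0.9370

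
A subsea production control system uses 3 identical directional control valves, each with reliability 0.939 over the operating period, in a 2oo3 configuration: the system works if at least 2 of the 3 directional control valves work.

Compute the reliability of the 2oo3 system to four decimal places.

R = Σ_{i=2}^{3} C(3,i) p^i (1−p)^{3−i} with p = 0.939
C(3,2)·0.939^2·0.061^1 = 0.161355
C(3,3)·0.939^3·0.061^0 = 0.827936
Sum = 0.9893

0.9893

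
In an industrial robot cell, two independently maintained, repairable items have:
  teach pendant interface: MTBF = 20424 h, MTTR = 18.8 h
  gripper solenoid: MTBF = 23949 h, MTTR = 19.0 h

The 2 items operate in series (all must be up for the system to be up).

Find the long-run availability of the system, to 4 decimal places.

0.9983

A(teach pendant interface) = MTBF/(MTBF+MTTR) = 20424/(20424+18.8) = 0.999080
A(gripper solenoid) = MTBF/(MTBF+MTTR) = 23949/(23949+19.0) = 0.999207
Series availability: 0.999080 × 0.999207 = 0.9983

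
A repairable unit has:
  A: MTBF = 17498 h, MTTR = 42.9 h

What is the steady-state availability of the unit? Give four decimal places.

A(A) = MTBF/(MTBF+MTTR) = 17498/(17498+42.9) = 0.9976

0.9976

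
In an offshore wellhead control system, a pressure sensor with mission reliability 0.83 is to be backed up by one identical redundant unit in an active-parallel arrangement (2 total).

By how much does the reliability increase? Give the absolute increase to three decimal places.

0.141

R_before = 0.83
R_after = 1 − (1 − 0.83)^2 = 0.971
ΔR = 0.971 − 0.83 = 0.141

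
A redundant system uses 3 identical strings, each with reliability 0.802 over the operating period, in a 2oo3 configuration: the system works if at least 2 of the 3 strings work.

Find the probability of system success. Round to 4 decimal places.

R = Σ_{i=2}^{3} C(3,i) p^i (1−p)^{3−i} with p = 0.802
C(3,2)·0.802^2·0.198^1 = 0.382063
C(3,3)·0.802^3·0.198^0 = 0.515850
Sum = 0.8979

0.8979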